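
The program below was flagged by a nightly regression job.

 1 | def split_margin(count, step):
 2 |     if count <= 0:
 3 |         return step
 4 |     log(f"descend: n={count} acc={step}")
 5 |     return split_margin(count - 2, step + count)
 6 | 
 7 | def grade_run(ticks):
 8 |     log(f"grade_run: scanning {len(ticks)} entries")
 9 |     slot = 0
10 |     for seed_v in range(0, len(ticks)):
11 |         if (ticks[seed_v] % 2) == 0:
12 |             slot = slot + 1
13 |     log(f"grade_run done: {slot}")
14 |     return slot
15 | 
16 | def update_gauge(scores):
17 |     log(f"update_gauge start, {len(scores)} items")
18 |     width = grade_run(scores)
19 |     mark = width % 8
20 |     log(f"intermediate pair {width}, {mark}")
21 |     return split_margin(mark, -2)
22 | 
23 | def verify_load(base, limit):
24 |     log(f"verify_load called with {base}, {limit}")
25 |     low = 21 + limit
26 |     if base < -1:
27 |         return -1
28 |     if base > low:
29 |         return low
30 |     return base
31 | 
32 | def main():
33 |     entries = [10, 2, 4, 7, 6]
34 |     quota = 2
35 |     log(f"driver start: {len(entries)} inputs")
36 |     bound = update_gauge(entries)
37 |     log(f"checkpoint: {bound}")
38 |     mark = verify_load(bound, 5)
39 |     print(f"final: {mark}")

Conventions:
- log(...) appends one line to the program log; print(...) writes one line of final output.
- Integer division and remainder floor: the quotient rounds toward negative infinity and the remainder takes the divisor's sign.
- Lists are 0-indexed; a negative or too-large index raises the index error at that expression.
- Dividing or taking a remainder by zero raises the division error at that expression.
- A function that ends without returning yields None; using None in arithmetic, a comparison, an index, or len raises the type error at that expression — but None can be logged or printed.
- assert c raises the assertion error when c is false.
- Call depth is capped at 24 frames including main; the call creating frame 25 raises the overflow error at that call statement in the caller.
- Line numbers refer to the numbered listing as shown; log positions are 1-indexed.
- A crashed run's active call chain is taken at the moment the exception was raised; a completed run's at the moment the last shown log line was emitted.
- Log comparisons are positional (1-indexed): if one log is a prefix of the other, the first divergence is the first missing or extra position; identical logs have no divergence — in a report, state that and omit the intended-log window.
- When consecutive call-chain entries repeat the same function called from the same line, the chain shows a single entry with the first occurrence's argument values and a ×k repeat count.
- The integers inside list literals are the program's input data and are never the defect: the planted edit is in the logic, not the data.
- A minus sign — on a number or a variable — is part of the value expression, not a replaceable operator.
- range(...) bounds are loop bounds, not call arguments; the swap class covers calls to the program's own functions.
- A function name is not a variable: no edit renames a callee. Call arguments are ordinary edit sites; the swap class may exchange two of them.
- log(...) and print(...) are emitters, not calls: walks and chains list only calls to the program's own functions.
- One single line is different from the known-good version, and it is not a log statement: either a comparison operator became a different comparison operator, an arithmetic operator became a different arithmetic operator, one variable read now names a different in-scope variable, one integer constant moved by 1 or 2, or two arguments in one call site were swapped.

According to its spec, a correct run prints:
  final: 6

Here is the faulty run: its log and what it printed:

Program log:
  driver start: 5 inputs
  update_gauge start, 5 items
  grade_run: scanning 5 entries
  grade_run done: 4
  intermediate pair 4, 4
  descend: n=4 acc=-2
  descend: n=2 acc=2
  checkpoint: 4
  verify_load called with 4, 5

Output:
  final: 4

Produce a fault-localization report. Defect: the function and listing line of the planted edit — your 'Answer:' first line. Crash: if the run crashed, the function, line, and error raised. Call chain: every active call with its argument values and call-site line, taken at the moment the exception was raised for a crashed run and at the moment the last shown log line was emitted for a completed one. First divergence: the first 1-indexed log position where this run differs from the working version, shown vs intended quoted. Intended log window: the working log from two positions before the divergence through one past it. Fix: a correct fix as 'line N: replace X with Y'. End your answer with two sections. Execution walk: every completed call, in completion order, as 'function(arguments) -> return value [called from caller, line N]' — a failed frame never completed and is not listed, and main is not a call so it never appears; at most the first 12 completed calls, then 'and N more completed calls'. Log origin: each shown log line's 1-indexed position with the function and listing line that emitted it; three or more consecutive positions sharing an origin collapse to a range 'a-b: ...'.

Answer: the defect is in update_gauge at line 21.
Key observation: Position 6 is the first bad log line: 'descend: n=4 acc=-2' should read 'descend: n=4 acc=0'.
Call chain: main -> verify_load(4, 5) (called at line 38).
First divergence: position 6 — the shown line 'descend: n=4 acc=-2' should read 'descend: n=4 acc=0'.
Intended log window:
  4: grade_run done: 4
  5: intermediate pair 4, 4
  6: descend: n=4 acc=0
  7: descend: n=2 acc=4
Execution walk:
  grade_run([10, 2, 4, 7, 6]) -> 4  [called from update_gauge, line 18]
  split_margin(0, 4) -> 4  [called from split_margin, line 5]
  split_margin(2, 2) -> 4  [called from split_margin, line 5]
  split_margin(4, -2) -> 4  [called from update_gauge, line 21]
  update_gauge([10, 2, 4, 7, 6]) -> 4  [called from main, line 36]
  verify_load(4, 5) -> 4  [called from main, line 38]
Origin of each log line:
  1: from main, line 35
  2: from update_gauge, line 17
  3: from grade_run, line 8
  4: from grade_run, line 13
  5: from update_gauge, line 20
  6: from split_margin, line 4
  7: from split_margin, line 4
  8: from main, line 37
  9: from verify_load, line 24
A correct fix: line 21: replace `-2` with `0`.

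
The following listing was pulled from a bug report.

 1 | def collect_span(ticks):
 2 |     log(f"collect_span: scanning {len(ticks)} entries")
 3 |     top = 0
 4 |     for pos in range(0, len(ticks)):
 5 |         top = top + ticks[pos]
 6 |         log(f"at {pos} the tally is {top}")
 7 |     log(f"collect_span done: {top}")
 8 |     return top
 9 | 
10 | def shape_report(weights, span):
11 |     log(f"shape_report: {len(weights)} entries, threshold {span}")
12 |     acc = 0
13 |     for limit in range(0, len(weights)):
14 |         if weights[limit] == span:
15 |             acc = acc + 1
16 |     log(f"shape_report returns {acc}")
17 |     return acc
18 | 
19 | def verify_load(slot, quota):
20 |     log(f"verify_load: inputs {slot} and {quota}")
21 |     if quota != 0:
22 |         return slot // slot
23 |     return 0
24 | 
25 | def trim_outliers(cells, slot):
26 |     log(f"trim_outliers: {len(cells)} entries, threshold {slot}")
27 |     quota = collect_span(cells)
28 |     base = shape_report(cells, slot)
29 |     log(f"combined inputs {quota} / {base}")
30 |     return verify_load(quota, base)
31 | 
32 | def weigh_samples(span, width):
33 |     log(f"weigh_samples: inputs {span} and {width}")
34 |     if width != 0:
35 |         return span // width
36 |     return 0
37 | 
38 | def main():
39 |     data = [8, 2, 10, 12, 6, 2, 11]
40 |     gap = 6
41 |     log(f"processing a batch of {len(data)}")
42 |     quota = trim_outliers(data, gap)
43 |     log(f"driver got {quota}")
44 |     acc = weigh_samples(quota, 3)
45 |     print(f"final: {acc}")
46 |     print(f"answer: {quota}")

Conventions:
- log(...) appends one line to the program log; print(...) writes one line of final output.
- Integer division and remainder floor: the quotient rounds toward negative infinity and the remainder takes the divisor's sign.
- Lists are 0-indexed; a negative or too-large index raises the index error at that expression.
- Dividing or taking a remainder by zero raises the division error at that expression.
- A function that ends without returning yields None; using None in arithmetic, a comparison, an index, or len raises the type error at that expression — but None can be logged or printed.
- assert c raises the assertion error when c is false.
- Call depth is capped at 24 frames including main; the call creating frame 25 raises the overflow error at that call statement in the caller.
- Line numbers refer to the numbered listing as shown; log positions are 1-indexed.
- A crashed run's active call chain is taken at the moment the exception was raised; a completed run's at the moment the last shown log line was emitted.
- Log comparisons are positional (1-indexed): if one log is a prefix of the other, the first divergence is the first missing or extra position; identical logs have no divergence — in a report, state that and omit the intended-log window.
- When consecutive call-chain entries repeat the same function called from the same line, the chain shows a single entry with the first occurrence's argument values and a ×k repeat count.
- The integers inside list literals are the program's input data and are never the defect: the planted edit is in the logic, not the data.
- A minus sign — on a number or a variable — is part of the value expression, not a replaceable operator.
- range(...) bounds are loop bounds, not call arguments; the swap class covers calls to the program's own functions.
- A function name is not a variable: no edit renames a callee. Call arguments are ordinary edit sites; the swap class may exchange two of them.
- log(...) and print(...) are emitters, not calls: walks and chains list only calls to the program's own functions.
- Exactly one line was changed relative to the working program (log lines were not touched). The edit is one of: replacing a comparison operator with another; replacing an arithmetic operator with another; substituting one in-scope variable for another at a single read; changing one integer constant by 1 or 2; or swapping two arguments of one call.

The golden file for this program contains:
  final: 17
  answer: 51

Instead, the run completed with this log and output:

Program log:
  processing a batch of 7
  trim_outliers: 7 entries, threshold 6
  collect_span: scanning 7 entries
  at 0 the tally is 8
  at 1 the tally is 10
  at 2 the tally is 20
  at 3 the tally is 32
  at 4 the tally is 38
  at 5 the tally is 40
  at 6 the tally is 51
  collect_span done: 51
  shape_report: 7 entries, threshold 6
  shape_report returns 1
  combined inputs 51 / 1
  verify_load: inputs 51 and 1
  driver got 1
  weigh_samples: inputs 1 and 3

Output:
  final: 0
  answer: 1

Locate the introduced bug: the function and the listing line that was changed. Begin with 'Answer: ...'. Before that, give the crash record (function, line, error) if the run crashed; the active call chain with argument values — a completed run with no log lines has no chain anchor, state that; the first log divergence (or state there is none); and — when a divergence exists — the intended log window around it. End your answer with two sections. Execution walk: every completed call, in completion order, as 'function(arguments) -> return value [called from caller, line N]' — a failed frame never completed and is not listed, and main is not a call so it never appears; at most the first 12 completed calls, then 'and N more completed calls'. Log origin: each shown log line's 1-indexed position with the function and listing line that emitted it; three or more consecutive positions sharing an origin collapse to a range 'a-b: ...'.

Answer: the defect is in verify_load at line 22.
Key fact: Everything matches until log position 16, which reads 'driver got 1' in place of 'driver got 51'.
Call chain: main -> weigh_samples(1, 3) (called at line 44).
First divergence: at position 16 the run shows 'driver got 1' where the working version logs 'driver got 51'.
Intended log window:
  14: combined inputs 51 / 1
  15: verify_load: inputs 51 and 1
  16: driver got 51
  17: weigh_samples: inputs 51 and 3
Execution walk:
  collect_span([8, 2, 10, 12, 6, 2, 11]) -> 51  [called from trim_outliers, line 27]
  shape_report([8, 2, 10, 12, 6, 2, 11], 6) -> 1  [called from trim_outliers, line 28]
  verify_load(51, 1) -> 1  [called from trim_outliers, line 30]
  trim_outliers([8, 2, 10, 12, 6, 2, 11], 6) -> 1  [called from main, line 42]
  weigh_samples(1, 3) -> 0  [called from main, line 44]
Origin of each log line:
  1 — main, line 41
  2 — trim_outliers, line 26
  3 — collect_span, line 2
  4-10 — collect_span, line 6
  11 — collect_span, line 7
  12 — shape_report, line 11
  13 — shape_report, line 16
  14 — trim_outliers, line 29
  15 — verify_load, line 20
  16 — main, line 43
  17 — weigh_samples, line 33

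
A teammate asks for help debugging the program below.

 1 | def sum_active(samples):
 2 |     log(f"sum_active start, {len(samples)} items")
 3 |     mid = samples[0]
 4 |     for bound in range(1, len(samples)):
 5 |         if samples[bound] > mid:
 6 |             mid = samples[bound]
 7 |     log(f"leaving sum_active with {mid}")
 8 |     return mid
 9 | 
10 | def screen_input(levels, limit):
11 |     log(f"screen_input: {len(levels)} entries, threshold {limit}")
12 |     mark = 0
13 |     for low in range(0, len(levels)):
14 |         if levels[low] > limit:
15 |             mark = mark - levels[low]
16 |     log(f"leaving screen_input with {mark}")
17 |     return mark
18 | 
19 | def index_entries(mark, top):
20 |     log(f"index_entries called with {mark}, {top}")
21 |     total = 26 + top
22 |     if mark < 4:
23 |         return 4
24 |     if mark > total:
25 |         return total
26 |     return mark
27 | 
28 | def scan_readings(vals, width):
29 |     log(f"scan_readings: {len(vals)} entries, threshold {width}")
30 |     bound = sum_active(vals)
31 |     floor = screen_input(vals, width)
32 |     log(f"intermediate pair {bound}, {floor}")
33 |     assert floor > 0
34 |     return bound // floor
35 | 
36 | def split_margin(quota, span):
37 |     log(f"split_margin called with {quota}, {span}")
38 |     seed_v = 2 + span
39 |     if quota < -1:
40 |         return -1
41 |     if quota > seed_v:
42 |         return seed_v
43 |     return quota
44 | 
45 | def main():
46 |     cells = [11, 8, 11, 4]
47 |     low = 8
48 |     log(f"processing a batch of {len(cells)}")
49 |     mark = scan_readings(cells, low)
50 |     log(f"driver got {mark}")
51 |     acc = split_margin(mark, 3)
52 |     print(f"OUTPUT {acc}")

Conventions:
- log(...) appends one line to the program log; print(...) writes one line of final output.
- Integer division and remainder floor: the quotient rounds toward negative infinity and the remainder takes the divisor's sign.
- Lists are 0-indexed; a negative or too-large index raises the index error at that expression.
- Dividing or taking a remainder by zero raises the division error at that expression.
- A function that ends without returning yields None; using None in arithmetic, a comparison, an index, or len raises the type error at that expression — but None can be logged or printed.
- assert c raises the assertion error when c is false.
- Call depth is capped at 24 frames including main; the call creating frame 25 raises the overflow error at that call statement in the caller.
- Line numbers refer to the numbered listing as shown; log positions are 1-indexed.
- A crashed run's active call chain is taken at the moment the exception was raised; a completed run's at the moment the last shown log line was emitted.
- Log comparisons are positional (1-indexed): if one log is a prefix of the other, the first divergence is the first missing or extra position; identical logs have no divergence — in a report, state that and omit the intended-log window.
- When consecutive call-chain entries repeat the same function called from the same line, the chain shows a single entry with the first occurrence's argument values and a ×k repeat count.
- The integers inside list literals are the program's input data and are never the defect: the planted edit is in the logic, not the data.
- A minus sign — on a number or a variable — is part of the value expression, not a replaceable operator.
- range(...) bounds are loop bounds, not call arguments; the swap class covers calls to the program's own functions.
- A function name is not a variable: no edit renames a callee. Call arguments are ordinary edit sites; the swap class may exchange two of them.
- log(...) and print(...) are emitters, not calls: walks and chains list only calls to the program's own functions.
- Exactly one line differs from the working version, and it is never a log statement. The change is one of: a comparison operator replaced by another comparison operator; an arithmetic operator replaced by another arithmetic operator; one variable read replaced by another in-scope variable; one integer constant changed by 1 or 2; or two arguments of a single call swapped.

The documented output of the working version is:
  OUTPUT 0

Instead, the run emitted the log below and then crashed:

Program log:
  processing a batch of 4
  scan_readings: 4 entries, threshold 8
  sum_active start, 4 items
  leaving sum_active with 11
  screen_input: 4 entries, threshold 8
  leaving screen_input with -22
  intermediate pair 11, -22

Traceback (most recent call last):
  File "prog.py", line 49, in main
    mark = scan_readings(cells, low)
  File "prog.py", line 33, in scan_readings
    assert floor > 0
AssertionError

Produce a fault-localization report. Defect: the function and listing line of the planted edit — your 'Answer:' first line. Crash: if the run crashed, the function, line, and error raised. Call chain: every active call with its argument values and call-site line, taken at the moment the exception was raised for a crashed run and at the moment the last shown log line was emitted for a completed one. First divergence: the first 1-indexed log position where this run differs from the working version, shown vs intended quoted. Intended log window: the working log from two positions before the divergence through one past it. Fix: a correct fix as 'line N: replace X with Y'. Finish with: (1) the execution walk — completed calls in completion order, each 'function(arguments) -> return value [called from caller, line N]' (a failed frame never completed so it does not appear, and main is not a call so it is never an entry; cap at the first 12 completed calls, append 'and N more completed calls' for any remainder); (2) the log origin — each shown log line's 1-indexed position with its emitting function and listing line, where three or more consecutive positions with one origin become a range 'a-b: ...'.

Answer: the defect is in screen_input at line 15.
Key observation: The earliest visible damage is log position 6 — 'leaving screen_input with -22' rather than the intended 'leaving screen_input with 22'.
Crash: scan_readings, line 33, AssertionError.
Call chain: main -> scan_readings([11, 8, 11, 4], 8) (called at line 49).
First divergence: position 6 — the shown line 'leaving screen_input with -22' should read 'leaving screen_input with 22'.
Intended log window:
  4: leaving sum_active with 11
  5: screen_input: 4 entries, threshold 8
  6: leaving screen_input with 22
  7: intermediate pair 11, 22
Execution walk:
  sum_active([11, 8, 11, 4]) -> 11  [called from scan_readings, line 30]
  screen_input([11, 8, 11, 4], 8) -> -22  [called from scan_readings, line 31]
Log origins:
  1: emitted by main (line 48)
  2: emitted by scan_readings (line 29)
  3: emitted by sum_active (line 2)
  4: emitted by sum_active (line 7)
  5: emitted by screen_input (line 11)
  6: emitted by screen_input (line 16)
  7: emitted by scan_readings (line 32)
A correct fix: line 15: replace `-` with `+`.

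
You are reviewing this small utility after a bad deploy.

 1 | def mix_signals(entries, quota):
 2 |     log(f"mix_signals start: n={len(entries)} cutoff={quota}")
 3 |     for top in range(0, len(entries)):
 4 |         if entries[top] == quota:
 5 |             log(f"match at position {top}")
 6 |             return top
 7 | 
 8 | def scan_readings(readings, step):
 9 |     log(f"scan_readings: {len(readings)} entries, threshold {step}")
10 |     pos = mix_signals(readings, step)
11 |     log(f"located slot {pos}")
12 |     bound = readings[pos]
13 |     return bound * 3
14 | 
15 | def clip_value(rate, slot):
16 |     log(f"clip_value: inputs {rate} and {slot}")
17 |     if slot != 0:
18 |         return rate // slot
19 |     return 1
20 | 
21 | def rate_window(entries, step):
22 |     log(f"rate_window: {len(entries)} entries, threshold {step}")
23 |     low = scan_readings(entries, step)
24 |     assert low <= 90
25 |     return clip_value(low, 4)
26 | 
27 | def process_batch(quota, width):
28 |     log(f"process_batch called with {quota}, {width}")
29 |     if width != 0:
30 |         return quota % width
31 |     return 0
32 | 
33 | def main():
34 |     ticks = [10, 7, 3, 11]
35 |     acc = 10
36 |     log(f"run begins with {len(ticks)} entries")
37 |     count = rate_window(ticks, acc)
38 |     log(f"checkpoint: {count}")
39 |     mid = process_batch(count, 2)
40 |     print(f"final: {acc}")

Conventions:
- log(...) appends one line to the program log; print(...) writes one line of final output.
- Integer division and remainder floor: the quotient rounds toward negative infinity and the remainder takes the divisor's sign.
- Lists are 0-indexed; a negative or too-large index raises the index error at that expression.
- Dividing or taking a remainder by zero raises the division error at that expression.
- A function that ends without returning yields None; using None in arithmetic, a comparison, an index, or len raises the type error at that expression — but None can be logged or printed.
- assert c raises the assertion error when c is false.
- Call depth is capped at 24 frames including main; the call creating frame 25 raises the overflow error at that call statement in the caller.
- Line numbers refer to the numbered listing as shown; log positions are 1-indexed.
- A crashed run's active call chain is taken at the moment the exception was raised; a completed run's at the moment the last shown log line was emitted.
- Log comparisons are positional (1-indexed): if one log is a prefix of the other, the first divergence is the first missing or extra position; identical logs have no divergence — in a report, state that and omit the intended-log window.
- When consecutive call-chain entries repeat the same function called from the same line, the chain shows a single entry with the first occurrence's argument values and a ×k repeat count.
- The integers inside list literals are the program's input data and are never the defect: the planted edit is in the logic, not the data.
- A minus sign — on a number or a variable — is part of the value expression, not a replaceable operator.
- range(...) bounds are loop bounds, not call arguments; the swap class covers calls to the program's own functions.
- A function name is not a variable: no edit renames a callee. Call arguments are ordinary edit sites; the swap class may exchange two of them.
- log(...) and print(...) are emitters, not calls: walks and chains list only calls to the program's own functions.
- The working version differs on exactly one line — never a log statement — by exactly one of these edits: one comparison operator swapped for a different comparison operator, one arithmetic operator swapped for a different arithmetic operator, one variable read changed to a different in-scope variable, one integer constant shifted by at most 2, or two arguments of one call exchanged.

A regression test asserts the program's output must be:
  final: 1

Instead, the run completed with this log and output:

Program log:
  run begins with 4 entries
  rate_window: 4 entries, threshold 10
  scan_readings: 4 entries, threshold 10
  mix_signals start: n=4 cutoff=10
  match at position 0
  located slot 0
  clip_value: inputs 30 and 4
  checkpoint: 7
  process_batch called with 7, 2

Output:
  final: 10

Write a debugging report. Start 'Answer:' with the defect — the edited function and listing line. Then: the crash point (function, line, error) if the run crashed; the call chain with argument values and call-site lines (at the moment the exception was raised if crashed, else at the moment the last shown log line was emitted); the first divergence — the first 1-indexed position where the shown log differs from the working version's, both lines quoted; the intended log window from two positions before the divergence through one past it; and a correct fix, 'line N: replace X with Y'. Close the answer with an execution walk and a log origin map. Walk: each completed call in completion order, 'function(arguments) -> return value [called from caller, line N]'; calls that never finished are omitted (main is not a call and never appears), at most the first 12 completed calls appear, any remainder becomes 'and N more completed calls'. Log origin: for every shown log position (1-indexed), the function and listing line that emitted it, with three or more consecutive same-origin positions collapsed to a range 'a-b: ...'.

Answer: the defect is in main at line 40.
Core observation: The two runs log identically and part ways only at the printed values.
Call chain: main -> process_batch(7, 2) (called at line 39).
First divergence: there is none — every log position agrees.
Execution walk:
  mix_signals([10, 7, 3, 11], 10) -> 0  [called from scan_readings, line 10]
  scan_readings([10, 7, 3, 11], 10) -> 30  [called from rate_window, line 23]
  clip_value(30, 4) -> 7  [called from rate_window, line 25]
  rate_window([10, 7, 3, 11], 10) -> 7  [called from main, line 37]
  process_batch(7, 2) -> 1  [called from main, line 39]
Log origins:
  1: logged in main at line 36
  2: logged in rate_window at line 22
  3: logged in scan_readings at line 9
  4: logged in mix_signals at line 2
  5: logged in mix_signals at line 5
  6: logged in scan_readings at line 11
  7: logged in clip_value at line 16
  8: logged in main at line 38
  9: logged in process_batch at line 28
A correct fix: line 40: replace `acc` with `mid`.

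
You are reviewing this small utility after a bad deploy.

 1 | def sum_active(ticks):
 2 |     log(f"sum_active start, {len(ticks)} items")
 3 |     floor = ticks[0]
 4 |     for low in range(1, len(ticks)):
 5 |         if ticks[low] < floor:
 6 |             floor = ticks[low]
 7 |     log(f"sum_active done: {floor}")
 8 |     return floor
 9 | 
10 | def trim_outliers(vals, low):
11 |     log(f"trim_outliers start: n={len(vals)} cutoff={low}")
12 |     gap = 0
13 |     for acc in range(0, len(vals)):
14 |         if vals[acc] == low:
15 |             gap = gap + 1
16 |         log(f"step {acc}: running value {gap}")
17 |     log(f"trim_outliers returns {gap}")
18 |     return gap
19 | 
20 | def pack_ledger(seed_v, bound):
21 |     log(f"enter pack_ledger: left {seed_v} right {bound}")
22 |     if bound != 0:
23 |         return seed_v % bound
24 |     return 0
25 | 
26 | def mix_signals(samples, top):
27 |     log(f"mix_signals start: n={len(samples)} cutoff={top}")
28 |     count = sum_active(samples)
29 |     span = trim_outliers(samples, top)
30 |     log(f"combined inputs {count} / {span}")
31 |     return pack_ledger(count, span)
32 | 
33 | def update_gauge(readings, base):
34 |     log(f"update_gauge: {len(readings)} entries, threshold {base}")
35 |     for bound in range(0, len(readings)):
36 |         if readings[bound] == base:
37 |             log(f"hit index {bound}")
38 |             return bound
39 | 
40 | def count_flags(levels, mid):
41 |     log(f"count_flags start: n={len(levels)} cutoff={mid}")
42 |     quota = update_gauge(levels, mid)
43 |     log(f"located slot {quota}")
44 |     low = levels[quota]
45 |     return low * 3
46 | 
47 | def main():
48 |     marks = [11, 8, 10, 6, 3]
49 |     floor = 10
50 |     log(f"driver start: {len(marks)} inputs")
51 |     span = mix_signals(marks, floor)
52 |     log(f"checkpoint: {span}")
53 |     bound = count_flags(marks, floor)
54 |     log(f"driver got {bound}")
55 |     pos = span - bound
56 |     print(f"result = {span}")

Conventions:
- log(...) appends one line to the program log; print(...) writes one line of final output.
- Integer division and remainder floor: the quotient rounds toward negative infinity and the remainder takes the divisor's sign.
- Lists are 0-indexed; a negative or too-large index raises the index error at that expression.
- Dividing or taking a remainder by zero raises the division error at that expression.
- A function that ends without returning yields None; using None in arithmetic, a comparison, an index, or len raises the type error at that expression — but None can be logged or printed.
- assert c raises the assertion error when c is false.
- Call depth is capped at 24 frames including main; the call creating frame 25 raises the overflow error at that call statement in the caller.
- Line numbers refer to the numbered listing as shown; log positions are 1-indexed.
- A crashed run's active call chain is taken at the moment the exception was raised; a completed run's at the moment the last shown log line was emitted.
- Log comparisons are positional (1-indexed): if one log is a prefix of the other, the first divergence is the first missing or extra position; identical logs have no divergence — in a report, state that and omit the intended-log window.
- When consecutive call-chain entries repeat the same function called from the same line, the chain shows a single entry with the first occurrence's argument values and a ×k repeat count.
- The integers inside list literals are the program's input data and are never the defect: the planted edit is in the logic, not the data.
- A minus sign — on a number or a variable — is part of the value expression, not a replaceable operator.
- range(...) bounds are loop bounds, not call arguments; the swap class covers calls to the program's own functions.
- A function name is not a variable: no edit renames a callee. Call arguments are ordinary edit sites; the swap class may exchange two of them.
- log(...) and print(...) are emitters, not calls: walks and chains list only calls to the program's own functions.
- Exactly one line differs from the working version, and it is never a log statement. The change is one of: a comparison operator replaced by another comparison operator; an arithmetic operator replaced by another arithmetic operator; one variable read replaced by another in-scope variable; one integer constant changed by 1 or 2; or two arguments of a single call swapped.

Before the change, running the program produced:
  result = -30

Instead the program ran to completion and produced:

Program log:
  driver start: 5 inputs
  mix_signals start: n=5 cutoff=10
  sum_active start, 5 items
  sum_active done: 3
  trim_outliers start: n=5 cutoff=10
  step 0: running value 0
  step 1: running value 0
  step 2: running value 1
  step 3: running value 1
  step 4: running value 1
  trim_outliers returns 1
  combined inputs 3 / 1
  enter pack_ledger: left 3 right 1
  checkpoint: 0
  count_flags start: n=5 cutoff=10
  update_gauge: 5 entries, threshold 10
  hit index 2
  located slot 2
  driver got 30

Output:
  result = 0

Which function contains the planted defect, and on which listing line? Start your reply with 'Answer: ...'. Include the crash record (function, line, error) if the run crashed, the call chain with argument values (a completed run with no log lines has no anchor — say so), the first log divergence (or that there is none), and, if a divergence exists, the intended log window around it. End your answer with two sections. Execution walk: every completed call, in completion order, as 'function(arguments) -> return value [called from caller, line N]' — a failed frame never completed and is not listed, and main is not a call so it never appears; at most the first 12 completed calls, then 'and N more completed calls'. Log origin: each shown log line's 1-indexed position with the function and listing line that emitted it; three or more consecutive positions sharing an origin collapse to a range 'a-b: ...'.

Answer: the defect is in main at line 56.
The tell: The two runs log identically and part ways only at the printed values.
Call chain: main.
First divergence: there is none — every log position agrees.
Execution walk:
  sum_active([11, 8, 10, 6, 3]) -> 3  [called from mix_signals, line 28]
  trim_outliers([11, 8, 10, 6, 3], 10) -> 1  [called from mix_signals, line 29]
  pack_ledger(3, 1) -> 0  [called from mix_signals, line 31]
  mix_signals([11, 8, 10, 6, 3], 10) -> 0  [called from main, line 51]
  update_gauge([11, 8, 10, 6, 3], 10) -> 2  [called from count_flags, line 42]
  count_flags([11, 8, 10, 6, 3], 10) -> 30  [called from main, line 53]
Log line origins:
  1 — main, line 50
  2 — mix_signals, line 27
  3 — sum_active, line 2
  4 — sum_active, line 7
  5 — trim_outliers, line 11
  6-10 — trim_outliers, line 16
  11 — trim_outliers, line 17
  12 — mix_signals, line 30
  13 — pack_ledger, line 21
  14 — main, line 52
  15 — count_flags, line 41
  16 — update_gauge, line 34
  17 — update_gauge, line 37
  18 — count_flags, line 43
  19 — main, line 54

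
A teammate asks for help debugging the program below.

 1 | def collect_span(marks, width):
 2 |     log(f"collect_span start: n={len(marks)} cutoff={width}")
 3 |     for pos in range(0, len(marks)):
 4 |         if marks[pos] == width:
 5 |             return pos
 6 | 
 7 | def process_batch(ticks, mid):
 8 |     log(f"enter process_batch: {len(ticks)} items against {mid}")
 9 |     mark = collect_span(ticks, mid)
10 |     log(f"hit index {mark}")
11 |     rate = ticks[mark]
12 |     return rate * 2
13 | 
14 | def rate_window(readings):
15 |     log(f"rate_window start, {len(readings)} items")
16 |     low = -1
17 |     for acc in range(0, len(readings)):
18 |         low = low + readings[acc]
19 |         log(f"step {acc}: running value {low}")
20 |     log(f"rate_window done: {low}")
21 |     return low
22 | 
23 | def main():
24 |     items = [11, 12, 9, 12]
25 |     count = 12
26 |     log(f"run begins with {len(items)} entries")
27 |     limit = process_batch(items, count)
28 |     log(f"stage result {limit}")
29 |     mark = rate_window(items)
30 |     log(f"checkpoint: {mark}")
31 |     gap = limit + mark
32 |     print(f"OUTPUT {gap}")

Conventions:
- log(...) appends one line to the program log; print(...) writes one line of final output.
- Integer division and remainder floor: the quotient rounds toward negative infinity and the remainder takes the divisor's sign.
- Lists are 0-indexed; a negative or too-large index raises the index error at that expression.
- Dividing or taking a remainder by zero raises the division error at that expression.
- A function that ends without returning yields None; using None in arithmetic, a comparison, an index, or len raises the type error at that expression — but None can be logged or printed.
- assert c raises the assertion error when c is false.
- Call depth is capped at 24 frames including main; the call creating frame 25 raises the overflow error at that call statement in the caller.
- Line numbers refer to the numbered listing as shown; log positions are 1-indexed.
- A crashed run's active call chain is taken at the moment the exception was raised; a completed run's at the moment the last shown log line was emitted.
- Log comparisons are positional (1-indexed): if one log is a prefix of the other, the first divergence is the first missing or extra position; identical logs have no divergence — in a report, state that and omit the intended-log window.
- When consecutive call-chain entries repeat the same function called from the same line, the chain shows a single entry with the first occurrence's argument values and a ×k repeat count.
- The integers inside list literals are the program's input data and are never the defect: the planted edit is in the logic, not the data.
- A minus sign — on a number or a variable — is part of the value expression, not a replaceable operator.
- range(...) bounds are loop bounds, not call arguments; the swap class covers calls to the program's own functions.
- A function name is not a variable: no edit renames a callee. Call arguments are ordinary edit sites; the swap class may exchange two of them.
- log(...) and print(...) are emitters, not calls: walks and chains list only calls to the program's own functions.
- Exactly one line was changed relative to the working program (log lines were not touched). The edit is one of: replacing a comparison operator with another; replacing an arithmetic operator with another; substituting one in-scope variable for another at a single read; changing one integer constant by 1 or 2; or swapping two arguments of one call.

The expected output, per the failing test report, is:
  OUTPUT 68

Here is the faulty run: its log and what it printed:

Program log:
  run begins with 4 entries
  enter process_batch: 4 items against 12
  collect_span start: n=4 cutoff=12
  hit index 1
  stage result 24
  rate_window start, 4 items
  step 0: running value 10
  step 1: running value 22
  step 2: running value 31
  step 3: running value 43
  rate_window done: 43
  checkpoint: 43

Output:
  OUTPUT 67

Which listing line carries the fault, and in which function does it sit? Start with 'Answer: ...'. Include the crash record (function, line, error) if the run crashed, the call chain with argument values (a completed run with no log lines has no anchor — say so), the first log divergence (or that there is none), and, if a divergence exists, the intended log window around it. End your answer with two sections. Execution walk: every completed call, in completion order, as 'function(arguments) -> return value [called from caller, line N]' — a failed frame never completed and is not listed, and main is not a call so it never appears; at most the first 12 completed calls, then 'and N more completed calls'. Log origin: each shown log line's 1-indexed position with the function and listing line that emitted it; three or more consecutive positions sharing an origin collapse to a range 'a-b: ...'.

Answer: the defect is in rate_window at line 16.
Key fact: The earliest visible damage is log position 7 — 'step 0: running value 10' rather than the intended 'step 0: running value 11'.
Call chain: main.
First divergence: position 7 — the shown line 'step 0: running value 10' should read 'step 0: running value 11'.
Intended log window:
  5: stage result 24
  6: rate_window start, 4 items
  7: step 0: running value 11
  8: step 1: running value 23
Execution walk:
  collect_span([11, 12, 9, 12], 12) -> 1  [called from process_batch, line 9]
  process_batch([11, 12, 9, 12], 12) -> 24  [called from main, line 27]
  rate_window([11, 12, 9, 12]) -> 43  [called from main, line 29]
Log line origins:
  1: emitted by main (line 26)
  2: emitted by process_batch (line 8)
  3: emitted by collect_span (line 2)
  4: emitted by process_batch (line 10)
  5: emitted by main (line 28)
  6: emitted by rate_window (line 15)
  7-10: emitted by rate_window (line 19)
  11: emitted by rate_window (line 20)
  12: emitted by main (line 30)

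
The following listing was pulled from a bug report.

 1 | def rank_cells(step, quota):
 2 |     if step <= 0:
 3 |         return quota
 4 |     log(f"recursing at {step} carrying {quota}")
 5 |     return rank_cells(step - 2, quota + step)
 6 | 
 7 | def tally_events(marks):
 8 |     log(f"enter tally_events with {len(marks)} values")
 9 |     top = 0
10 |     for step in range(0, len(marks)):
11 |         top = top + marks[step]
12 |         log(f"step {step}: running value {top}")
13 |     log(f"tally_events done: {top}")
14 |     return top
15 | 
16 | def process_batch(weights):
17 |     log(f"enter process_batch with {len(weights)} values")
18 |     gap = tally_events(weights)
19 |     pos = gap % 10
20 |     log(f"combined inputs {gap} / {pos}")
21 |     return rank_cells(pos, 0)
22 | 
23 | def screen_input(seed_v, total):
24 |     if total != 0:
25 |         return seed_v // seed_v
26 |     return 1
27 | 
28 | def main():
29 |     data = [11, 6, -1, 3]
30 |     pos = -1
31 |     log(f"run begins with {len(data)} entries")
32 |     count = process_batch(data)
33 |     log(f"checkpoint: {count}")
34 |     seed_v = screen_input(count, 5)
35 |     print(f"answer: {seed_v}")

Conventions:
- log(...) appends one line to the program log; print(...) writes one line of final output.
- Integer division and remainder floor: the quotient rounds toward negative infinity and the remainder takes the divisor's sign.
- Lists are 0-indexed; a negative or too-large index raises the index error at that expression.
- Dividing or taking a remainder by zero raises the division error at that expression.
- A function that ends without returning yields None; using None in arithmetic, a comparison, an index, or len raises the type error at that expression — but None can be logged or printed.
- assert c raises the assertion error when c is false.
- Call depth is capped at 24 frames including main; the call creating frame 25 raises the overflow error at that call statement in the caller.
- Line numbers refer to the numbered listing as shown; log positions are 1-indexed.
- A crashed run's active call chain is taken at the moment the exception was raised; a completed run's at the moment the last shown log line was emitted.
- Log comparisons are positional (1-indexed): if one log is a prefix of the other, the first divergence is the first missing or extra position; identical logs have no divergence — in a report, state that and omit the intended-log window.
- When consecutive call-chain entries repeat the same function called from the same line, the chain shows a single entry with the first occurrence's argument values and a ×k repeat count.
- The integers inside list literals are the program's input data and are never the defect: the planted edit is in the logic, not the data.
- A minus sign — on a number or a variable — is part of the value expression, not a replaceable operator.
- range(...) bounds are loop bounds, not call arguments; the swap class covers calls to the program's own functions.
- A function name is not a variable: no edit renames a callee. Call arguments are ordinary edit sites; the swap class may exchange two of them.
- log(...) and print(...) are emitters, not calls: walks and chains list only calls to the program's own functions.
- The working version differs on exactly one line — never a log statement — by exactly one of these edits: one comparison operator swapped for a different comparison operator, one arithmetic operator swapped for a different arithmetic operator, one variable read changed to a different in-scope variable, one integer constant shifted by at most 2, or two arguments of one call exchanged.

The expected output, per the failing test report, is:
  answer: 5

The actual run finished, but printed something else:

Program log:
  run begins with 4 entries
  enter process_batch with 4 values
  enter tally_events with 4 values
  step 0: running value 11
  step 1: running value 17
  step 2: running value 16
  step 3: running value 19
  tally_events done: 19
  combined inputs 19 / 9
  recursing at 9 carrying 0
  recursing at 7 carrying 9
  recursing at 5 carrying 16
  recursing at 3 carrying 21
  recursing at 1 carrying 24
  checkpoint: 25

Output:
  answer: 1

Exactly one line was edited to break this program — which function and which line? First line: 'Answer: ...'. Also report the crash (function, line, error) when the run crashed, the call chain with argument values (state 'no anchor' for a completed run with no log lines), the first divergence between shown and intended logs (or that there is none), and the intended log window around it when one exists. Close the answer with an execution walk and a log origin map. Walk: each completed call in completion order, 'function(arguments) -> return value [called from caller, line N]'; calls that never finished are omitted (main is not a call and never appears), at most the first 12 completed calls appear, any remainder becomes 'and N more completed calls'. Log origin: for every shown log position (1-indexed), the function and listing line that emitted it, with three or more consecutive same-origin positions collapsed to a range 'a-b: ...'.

Answer: the defect is in screen_input at line 25.
Key fact: Log streams are identical — the defect surfaces only in the printed output.
Call chain: main.
First divergence: none; the two logs match at every position.
Execution walk:
  tally_events([11, 6, -1, 3]) -> 19  [called from process_batch, line 18]
  rank_cells(-1, 25) -> 25  [called from rank_cells, line 5]
  rank_cells(1, 24) -> 25  [called from rank_cells, line 5]
  rank_cells(3, 21) -> 25  [called from rank_cells, line 5]
  rank_cells(5, 16) -> 25  [called from rank_cells, line 5]
  rank_cells(7, 9) -> 25  [called from rank_cells, line 5]
  rank_cells(9, 0) -> 25  [called from process_batch, line 21]
  process_batch([11, 6, -1, 3]) -> 25  [called from main, line 32]
  screen_input(25, 5) -> 1  [called from main, line 34]
Log line origins:
  1 — main, line 31
  2 — process_batch, line 17
  3 — tally_events, line 8
  4-7 — tally_events, line 12
  8 — tally_events, line 13
  9 — process_batch, line 20
  10-14 — rank_cells, line 4
  15 — main, line 33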